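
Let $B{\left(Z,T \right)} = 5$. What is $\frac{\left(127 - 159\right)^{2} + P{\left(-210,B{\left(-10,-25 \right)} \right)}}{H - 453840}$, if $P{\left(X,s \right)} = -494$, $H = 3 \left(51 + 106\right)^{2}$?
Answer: $- \frac{530}{379893} \approx -0.0013951$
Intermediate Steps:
$H = 73947$ ($H = 3 \cdot 157^{2} = 3 \cdot 24649 = 73947$)
$\frac{\left(127 - 159\right)^{2} + P{\left(-210,B{\left(-10,-25 \right)} \right)}}{H - 453840} = \frac{\left(127 - 159\right)^{2} - 494}{73947 - 453840} = \frac{\left(-32\right)^{2} - 494}{-379893} = \left(1024 - 494\right) \left(- \frac{1}{379893}\right) = 530 \left(- \frac{1}{379893}\right) = - \frac{530}{379893}$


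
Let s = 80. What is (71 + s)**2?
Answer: 22801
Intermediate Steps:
(71 + s)**2 = (71 + 80)**2 = 151**2 = 22801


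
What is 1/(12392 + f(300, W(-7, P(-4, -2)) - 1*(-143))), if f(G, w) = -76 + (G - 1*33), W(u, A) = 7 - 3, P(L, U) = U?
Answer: 1/12583 ≈ 7.9472e-5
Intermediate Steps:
W(u, A) = 4
f(G, w) = -109 + G (f(G, w) = -76 + (G - 33) = -76 + (-33 + G) = -109 + G)
1/(12392 + f(300, W(-7, P(-4, -2)) - 1*(-143))) = 1/(12392 + (-109 + 300)) = 1/(12392 + 191) = 1/12583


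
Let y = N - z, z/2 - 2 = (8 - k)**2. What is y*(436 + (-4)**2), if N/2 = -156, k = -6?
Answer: -320016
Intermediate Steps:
N = -312 (N = 2*(-156) = -312)
z = 396 (z = 4 + 2*(8 - 1*(-6))**2 = 4 + 2*(8 + 6)**2 = 4 + 2*14**2 = 4 + 2*196 = 4 + 392 = 396)
y = -708 (y = -312 - 1*396 = -312 - 396 = -708)
y*(436 + (-4)**2) = -708*(436 + (-4)**2) = -708*(436 + 16) = -708*452 = -320016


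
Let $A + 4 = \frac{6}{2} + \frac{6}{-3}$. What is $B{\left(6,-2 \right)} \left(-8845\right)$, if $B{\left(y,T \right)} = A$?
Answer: $26535$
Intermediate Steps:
$A = -3$ ($A = -4 + \left(\frac{6}{2} + \frac{6}{-3}\right) = -4 + \left(6 \cdot \frac{1}{2} + 6 \left(- \frac{1}{3}\right)\right) = -4 + \left(3 - 2\right) = -4 + 1 = -3$)
$B{\left(y,T \right)} = -3$
$B{\left(6,-2 \right)} \left(-8845\right) = \left(-3\right) \left(-8845\right) = 26535$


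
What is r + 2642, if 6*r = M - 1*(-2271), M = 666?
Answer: 6263/2 ≈ 3131.5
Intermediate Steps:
r = 979/2 (r = (666 - 1*(-2271))/6 = (666 + 2271)/6 = (1/6)*2937 = 979/2 ≈ 489.50)
r + 2642 = 979/2 + 2642 = 6263/2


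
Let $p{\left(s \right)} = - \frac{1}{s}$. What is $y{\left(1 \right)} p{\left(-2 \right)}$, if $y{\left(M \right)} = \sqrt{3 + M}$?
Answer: $1$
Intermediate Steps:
$y{\left(1 \right)} p{\left(-2 \right)} = \sqrt{3 + 1} \left(- \frac{1}{-2}\right) = \sqrt{4} \left(\left(-1\right) \left(- \frac{1}{2}\right)\right) = 2 \cdot \frac{1}{2} = 1$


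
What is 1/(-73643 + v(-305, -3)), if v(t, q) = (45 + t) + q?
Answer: -1/73906 ≈ -1.3531e-5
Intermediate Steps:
v(t, q) = 45 + q + t
1/(-73643 + v(-305, -3)) = 1/(-73643 + (45 - 3 - 305)) = 1/(-73643 - 263) = 1/(-73906) = -1/73906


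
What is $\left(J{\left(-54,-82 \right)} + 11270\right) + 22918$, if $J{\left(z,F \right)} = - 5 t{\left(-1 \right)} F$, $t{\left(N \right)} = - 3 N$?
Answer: $35418$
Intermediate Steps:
$J{\left(z,F \right)} = - 15 F$ ($J{\left(z,F \right)} = - 5 \left(\left(-3\right) \left(-1\right)\right) F = \left(-5\right) 3 F = - 15 F$)
$\left(J{\left(-54,-82 \right)} + 11270\right) + 22918 = \left(\left(-15\right) \left(-82\right) + 11270\right) + 22918 = \left(1230 + 11270\right) + 22918 = 12500 + 22918 = 35418$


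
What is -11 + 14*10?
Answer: 129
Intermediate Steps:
-11 + 14*10 = -11 + 140 = 129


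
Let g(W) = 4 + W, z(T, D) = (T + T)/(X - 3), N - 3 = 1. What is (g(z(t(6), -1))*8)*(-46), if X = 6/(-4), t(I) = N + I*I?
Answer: 45632/9 ≈ 5070.2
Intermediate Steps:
N = 4 (N = 3 + 1 = 4)
t(I) = 4 + I² (t(I) = 4 + I*I = 4 + I²)
X = -3/2 (X = 6*(-¼) = -3/2 ≈ -1.5000)
z(T, D) = -4*T/9 (z(T, D) = (T + T)/(-3/2 - 3) = (2*T)/(-9/2) = (2*T)*(-2/9) = -4*T/9)
(g(z(t(6), -1))*8)*(-46) = ((4 - 4*(4 + 6²)/9)*8)*(-46) = ((4 - 4*(4 + 36)/9)*8)*(-46) = ((4 - 4/9*40)*8)*(-46) = ((4 - 160/9)*8)*(-46) = -124/9*8*(-46) = -992/9*(-46) = 45632/9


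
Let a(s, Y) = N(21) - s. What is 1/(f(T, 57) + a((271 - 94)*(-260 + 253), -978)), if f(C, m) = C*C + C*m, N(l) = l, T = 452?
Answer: 1/231328 ≈ 4.3229e-6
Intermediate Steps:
a(s, Y) = 21 - s
f(C, m) = C² + C*m
1/(f(T, 57) + a((271 - 94)*(-260 + 253), -978)) = 1/(452*(452 + 57) + (21 - (271 - 94)*(-260 + 253))) = 1/(452*509 + (21 - 177*(-7))) = 1/(230068 + (21 - 1*(-1239))) = 1/(230068 + (21 + 1239)) = 1/(230068 + 1260) = 1/231328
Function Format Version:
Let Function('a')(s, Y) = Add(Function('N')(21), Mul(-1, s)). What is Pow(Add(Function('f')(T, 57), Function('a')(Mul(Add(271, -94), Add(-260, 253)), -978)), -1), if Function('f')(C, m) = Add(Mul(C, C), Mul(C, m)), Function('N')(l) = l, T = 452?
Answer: Rational(1, 231328) ≈ 4.3229e-6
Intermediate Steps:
Function('a')(s, Y) = Add(21, Mul(-1, s))
Function('f')(C, m) = Add(Pow(C, 2), Mul(C, m))
Pow(Add(Function('f')(T, 57), Function('a')(Mul(Add(271, -94), Add(-260, 253)), -978)), -1) = Pow(Add(Mul(452, Add(452, 57)), Add(21, Mul(-1, Mul(Add(271, -94), Add(-260, 253))))), -1) = Pow(Add(Mul(452, 509), Add(21, Mul(-1, Mul(177, -7)))), -1) = Pow(Add(230068, Add(21, Mul(-1, -1239))), -1) = Pow(Add(230068, Add(21, 1239)), -1) = Pow(Add(230068, 1260), -1) = Pow(231328, -1) = Rational(1, 231328)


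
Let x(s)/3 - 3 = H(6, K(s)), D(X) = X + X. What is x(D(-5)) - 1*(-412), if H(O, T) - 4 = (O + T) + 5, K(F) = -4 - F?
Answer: 484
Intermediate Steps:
D(X) = 2*X
H(O, T) = 9 + O + T (H(O, T) = 4 + ((O + T) + 5) = 4 + (5 + O + T) = 9 + O + T)
x(s) = 42 - 3*s (x(s) = 9 + 3*(9 + 6 + (-4 - s)) = 9 + 3*(11 - s) = 9 + (33 - 3*s) = 42 - 3*s)
x(D(-5)) - 1*(-412) = (42 - 6*(-5)) - 1*(-412) = (42 - 3*(-10)) + 412 = (42 + 30) + 412 = 72 + 412 = 484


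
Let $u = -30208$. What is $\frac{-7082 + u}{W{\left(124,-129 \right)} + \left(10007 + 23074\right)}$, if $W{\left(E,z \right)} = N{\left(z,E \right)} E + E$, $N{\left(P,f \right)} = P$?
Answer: $- \frac{37290}{17209} \approx -2.1669$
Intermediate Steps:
$W{\left(E,z \right)} = E + E z$ ($W{\left(E,z \right)} = z E + E = E z + E = E + E z$)
$\frac{-7082 + u}{W{\left(124,-129 \right)} + \left(10007 + 23074\right)} = \frac{-7082 - 30208}{124 \left(1 - 129\right) + \left(10007 + 23074\right)} = - \frac{37290}{124 \left(-128\right) + 33081} = - \frac{37290}{-15872 + 33081} = - \frac{37290}{17209}$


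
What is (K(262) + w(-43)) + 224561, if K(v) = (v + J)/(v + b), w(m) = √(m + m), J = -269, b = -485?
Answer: 50077110/223 + I*√86 ≈ 2.2456e+5 + 9.2736*I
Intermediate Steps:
w(m) = √2*√m (w(m) = √(2*m) = √2*√m)
K(v) = (-269 + v)/(-485 + v) (K(v) = (v - 269)/(v - 485) = (-269 + v)/(-485 + v))
(K(262) + w(-43)) + 224561 = ((-269 + 262)/(-485 + 262) + √2*√(-43)) + 224561 = (-7/(-223) + √2*(I*√43)) + 224561 = (-1/223*(-7) + I*√86) + 224561 = (7/223 + I*√86) + 224561 = 50077110/223 + I*√86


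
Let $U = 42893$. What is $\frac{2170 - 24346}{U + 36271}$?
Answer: $- \frac{616}{2199} \approx -0.28013$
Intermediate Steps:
$\frac{2170 - 24346}{U + 36271} = \frac{2170 - 24346}{42893 + 36271} = - \frac{22176}{79164} = \left(-22176\right) \frac{1}{79164} = - \frac{616}{2199}$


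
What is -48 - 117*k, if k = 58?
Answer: -6834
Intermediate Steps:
-48 - 117*k = -48 - 117*58 = -48 - 6786 = -6834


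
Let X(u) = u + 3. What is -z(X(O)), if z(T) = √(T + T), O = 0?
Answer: -√6 ≈ -2.4495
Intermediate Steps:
X(u) = 3 + u
z(T) = √2*√T (z(T) = √(2*T) = √2*√T)
-z(X(O)) = -√2*√(3 + 0) = -√2*√3 = -√6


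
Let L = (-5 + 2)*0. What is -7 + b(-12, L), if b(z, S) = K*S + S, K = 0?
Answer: -7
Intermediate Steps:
L = 0 (L = -3*0 = 0)
b(z, S) = S (b(z, S) = 0*S + S = 0 + S = S)
-7 + b(-12, L) = -7 + 0 = -7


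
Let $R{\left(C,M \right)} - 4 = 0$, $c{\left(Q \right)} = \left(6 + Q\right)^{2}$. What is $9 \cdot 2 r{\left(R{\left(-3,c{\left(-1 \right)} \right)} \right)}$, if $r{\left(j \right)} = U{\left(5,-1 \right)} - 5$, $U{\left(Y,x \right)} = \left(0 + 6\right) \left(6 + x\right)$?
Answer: $450$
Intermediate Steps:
$R{\left(C,M \right)} = 4$ ($R{\left(C,M \right)} = 4 + 0 = 4$)
$U{\left(Y,x \right)} = 36 + 6 x$ ($U{\left(Y,x \right)} = 6 \left(6 + x\right) = 36 + 6 x$)
$r{\left(j \right)} = 25$ ($r{\left(j \right)} = \left(36 + 6 \left(-1\right)\right) - 5 = \left(36 - 6\right) - 5 = 30 - 5 = 25$)
$9 \cdot 2 r{\left(R{\left(-3,c{\left(-1 \right)} \right)} \right)} = 9 \cdot 2 \cdot 25 = 18 \cdot 25 = 450$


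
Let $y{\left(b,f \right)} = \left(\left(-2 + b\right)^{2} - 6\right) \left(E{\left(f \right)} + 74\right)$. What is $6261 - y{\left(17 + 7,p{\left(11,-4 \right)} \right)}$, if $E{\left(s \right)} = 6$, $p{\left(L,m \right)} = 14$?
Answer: $-31979$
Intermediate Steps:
$y{\left(b,f \right)} = -480 + 80 \left(-2 + b\right)^{2}$ ($y{\left(b,f \right)} = \left(\left(-2 + b\right)^{2} - 6\right) \left(6 + 74\right) = \left(-6 + \left(-2 + b\right)^{2}\right) 80 = -480 + 80 \left(-2 + b\right)^{2}$)
$6261 - y{\left(17 + 7,p{\left(11,-4 \right)} \right)} = 6261 - \left(-480 + 80 \left(-2 + \left(17 + 7\right)\right)^{2}\right) = 6261 - \left(-480 + 80 \left(-2 + 24\right)^{2}\right) = 6261 - \left(-480 + 80 \cdot 22^{2}\right) = 6261 - \left(-480 + 80 \cdot 484\right) = 6261 - \left(-480 + 38720\right) = 6261 - 38240 = -31979$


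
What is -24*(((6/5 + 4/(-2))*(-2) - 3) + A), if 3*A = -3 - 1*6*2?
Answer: 768/5 ≈ 153.60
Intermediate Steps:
A = -5 (A = (-3 - 1*6*2)/3 = (-3 - 6*2)/3 = (-3 - 1*12)/3 = (-3 - 12)/3 = (1/3)*(-15) = -5)
-24*(((6/5 + 4/(-2))*(-2) - 3) + A) = -24*(((6/5 + 4/(-2))*(-2) - 3) - 5) = -24*(((6*(1/5) + 4*(-1/2))*(-2) - 3) - 5) = -24*(((6/5 - 2)*(-2) - 3) - 5) = -24*((-4/5*(-2) - 3) - 5) = -24*((8/5 - 3) - 5) = -24*(-7/5 - 5) = -24*(-32/5) = 768/5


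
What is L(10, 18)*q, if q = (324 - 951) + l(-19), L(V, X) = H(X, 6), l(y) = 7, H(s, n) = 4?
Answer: -2480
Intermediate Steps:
L(V, X) = 4
q = -620 (q = (324 - 951) + 7 = -627 + 7 = -620)
L(10, 18)*q = 4*(-620) = -2480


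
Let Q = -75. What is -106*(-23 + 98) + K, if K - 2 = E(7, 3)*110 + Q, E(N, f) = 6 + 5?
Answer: -6813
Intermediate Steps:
E(N, f) = 11
K = 1137 (K = 2 + (11*110 - 75) = 2 + (1210 - 75) = 2 + 1135 = 1137)
-106*(-23 + 98) + K = -106*(-23 + 98) + 1137 = -106*75 + 1137 = -7950 + 1137 = -6813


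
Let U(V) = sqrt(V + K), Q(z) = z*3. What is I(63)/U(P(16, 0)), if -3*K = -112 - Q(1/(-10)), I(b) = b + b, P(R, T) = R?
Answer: 126*sqrt(47910)/1597 ≈ 17.269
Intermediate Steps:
Q(z) = 3*z
I(b) = 2*b
K = 1117/30 (K = -(-112 - 3/(-10))/3 = -(-112 - 3*(-1)/10)/3 = -(-112 - 1*(-3/10))/3 = -(-112 + 3/10)/3 = -1/3*(-1117/10) = 1117/30 ≈ 37.233)
U(V) = sqrt(1117/30 + V) (U(V) = sqrt(V + 1117/30) = sqrt(1117/30 + V))
I(63)/U(P(16, 0)) = (2*63)/((sqrt(33510 + 900*16)/30)) = 126/((sqrt(33510 + 14400)/30)) = 126/((sqrt(47910)/30)) = 126*(sqrt(47910)/1597) = 126*sqrt(47910)/1597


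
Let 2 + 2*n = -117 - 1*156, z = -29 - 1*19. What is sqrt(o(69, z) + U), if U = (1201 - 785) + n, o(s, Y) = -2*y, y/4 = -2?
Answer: sqrt(1178)/2 ≈ 17.161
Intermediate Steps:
z = -48 (z = -29 - 19 = -48)
n = -275/2 (n = -1 + (-117 - 1*156)/2 = -1 + (-117 - 156)/2 = -1 + (1/2)*(-273) = -1 - 273/2 = -275/2 ≈ -137.50)
y = -8 (y = 4*(-2) = -8)
o(s, Y) = 16 (o(s, Y) = -2*(-8) = 16)
U = 557/2 (U = (1201 - 785) - 275/2 = 416 - 275/2 = 557/2 ≈ 278.50)
sqrt(o(69, z) + U) = sqrt(16 + 557/2) = sqrt(589/2) = sqrt(1178)/2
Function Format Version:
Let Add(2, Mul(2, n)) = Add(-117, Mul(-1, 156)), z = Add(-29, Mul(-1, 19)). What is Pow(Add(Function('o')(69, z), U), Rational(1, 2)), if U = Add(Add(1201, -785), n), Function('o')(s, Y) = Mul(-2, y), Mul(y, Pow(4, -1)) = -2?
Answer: Mul(Rational(1, 2), Pow(1178, Rational(1, 2))) ≈ 17.161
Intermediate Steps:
z = -48 (z = Add(-29, -19) = -48)
n = Rational(-275, 2) (n = Add(-1, Mul(Rational(1, 2), Add(-117, Mul(-1, 156)))) = Add(-1, Mul(Rational(1, 2), Add(-117, -156))) = Add(-1, Mul(Rational(1, 2), -273)) = Add(-1, Rational(-273, 2)) = Rational(-275, 2) ≈ -137.50)
y = -8 (y = Mul(4, -2) = -8)
Function('o')(s, Y) = 16 (Function('o')(s, Y) = Mul(-2, -8) = 16)
U = Rational(557, 2) (U = Add(Add(1201, -785), Rational(-275, 2)) = Add(416, Rational(-275, 2)) = Rational(557, 2) ≈ 278.50)
Pow(Add(Function('o')(69, z), U), Rational(1, 2)) = Pow(Add(16, Rational(557, 2)), Rational(1, 2)) = Pow(Rational(589, 2), Rational(1, 2)) = Mul(Rational(1, 2), Pow(1178, Rational(1, 2)))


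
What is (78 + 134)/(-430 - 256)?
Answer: -106/343 ≈ -0.30904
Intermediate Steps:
(78 + 134)/(-430 - 256) = 212/(-686) = 212*(-1/686) = -106/343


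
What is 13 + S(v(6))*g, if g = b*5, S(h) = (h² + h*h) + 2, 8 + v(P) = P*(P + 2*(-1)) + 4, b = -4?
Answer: -16027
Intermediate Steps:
v(P) = -4 + P*(-2 + P) (v(P) = -8 + (P*(P + 2*(-1)) + 4) = -8 + (P*(P - 2) + 4) = -8 + (P*(-2 + P) + 4) = -8 + (4 + P*(-2 + P)) = -4 + P*(-2 + P))
S(h) = 2 + 2*h² (S(h) = (h² + h²) + 2 = 2*h² + 2 = 2 + 2*h²)
g = -20 (g = -4*5 = -20)
13 + S(v(6))*g = 13 + (2 + 2*(-4 + 6² - 2*6)²)*(-20) = 13 + (2 + 2*(-4 + 36 - 12)²)*(-20) = 13 + (2 + 2*20²)*(-20) = 13 + (2 + 2*400)*(-20) = 13 + (2 + 800)*(-20) = 13 + 802*(-20) = 13 - 16040 = -16027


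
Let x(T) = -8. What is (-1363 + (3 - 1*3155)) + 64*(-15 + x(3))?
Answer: -5987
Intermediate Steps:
(-1363 + (3 - 1*3155)) + 64*(-15 + x(3)) = (-1363 + (3 - 1*3155)) + 64*(-15 - 8) = (-1363 + (3 - 3155)) + 64*(-23) = (-1363 - 3152) - 1472 = -4515 - 1472 = -5987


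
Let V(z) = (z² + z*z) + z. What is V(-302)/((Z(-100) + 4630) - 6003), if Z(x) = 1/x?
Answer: -6070200/45767 ≈ -132.63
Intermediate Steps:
V(z) = z + 2*z² (V(z) = (z² + z²) + z = 2*z² + z = z + 2*z²)
V(-302)/((Z(-100) + 4630) - 6003) = (-302*(1 + 2*(-302)))/((1/(-100) + 4630) - 6003) = (-302*(1 - 604))/((-1/100 + 4630) - 6003) = (-302*(-603))/(462999/100 - 6003) = 182106/(-137301/100) = 182106*(-100/137301) = -6070200/45767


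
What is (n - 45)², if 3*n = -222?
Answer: 14161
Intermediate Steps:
n = -74 (n = (⅓)*(-222) = -74)
(n - 45)² = (-74 - 45)² = (-119)² = 14161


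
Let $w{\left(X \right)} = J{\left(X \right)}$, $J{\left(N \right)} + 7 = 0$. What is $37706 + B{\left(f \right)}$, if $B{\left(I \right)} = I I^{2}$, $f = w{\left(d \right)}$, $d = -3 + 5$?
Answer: $37363$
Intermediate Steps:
$d = 2$
$J{\left(N \right)} = -7$ ($J{\left(N \right)} = -7 + 0 = -7$)
$w{\left(X \right)} = -7$
$f = -7$
$B{\left(I \right)} = I^{3}$
$37706 + B{\left(f \right)} = 37706 + \left(-7\right)^{3} = 37706 - 343 = 37363$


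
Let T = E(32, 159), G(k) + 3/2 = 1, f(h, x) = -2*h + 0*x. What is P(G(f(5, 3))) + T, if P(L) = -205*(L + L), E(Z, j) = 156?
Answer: 361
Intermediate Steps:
f(h, x) = -2*h (f(h, x) = -2*h + 0 = -2*h)
G(k) = -½ (G(k) = -3/2 + 1 = -½)
T = 156
P(L) = -410*L
P(G(f(5, 3))) + T = -410*(-½) + 156 = 205 + 156 = 361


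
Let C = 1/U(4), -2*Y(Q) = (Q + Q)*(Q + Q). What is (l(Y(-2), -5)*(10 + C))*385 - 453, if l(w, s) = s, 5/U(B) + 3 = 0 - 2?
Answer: -17778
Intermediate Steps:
U(B) = -1 (U(B) = 5/(-3 + (0 - 2)) = 5/(-3 - 2) = 5/(-5) = 5*(-⅕) = -1)
Y(Q) = -2*Q² (Y(Q) = -(Q + Q)*(Q + Q)/2 = -2*Q*2*Q/2 = -2*Q²)
C = -1 (C = 1/(-1) = -1)
(l(Y(-2), -5)*(10 + C))*385 - 453 = -5*(10 - 1)*385 - 453 = -5*9*385 - 453 = -45*385 - 453 = -17325 - 453 = -17778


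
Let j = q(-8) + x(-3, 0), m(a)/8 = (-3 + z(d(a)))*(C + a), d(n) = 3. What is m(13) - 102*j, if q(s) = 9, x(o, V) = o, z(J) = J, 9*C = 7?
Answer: -612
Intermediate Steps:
C = 7/9 (C = (1/9)*7 = 7/9 ≈ 0.77778)
m(a) = 0 (m(a) = 8*((-3 + 3)*(7/9 + a)) = 8*(0*(7/9 + a)) = 8*0 = 0)
j = 6 (j = 9 - 3 = 6)
m(13) - 102*j = 0 - 102*6 = 0 - 612 = -612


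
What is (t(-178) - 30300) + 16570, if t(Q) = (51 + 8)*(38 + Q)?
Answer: -21990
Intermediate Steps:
t(Q) = 2242 + 59*Q (t(Q) = 59*(38 + Q) = 2242 + 59*Q)
(t(-178) - 30300) + 16570 = ((2242 + 59*(-178)) - 30300) + 16570 = ((2242 - 10502) - 30300) + 16570 = (-8260 - 30300) + 16570 = -38560 + 16570 = -21990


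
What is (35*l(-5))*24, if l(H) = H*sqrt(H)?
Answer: -4200*I*sqrt(5) ≈ -9391.5*I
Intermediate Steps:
l(H) = H**(3/2)
(35*l(-5))*24 = (35*(-5)**(3/2))*24 = (35*(-5*I*sqrt(5)))*24 = -175*I*sqrt(5)*24 = -4200*I*sqrt(5)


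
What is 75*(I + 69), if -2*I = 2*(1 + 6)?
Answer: 4650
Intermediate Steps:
I = -7 (I = -(1 + 6) = -7 ≈ -7.0000)
75*(I + 69) = 75*(-7 + 69) = 75*62 = 4650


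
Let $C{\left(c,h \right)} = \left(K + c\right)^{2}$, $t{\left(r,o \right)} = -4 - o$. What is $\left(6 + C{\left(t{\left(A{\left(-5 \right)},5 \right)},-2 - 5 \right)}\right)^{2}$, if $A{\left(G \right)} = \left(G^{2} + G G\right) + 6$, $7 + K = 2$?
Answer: $40804$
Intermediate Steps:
$K = -5$ ($K = -7 + 2 = -5$)
$A{\left(G \right)} = 6 + 2 G^{2}$ ($A{\left(G \right)} = \left(G^{2} + G^{2}\right) + 6 = 2 G^{2} + 6 = 6 + 2 G^{2}$)
$C{\left(c,h \right)} = \left(-5 + c\right)^{2}$
$\left(6 + C{\left(t{\left(A{\left(-5 \right)},5 \right)},-2 - 5 \right)}\right)^{2} = \left(6 + \left(-5 - 9\right)^{2}\right)^{2} = \left(6 + \left(-14\right)^{2}\right)^{2} = \left(6 + 196\right)^{2} = 202^{2} = 40804$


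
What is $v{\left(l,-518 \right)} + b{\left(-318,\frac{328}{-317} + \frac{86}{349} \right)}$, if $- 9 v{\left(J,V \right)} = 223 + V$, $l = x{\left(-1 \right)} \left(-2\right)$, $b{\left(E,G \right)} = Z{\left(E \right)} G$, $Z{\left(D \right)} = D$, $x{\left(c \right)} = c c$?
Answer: $\frac{282231755}{995697} \approx 283.45$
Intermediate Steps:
$x{\left(c \right)} = c^{2}$
$b{\left(E,G \right)} = E G$
$l = -2$ ($l = \left(-1\right)^{2} \left(-2\right) = 1 \left(-2\right) = -2$)
$v{\left(J,V \right)} = - \frac{223}{9} - \frac{V}{9}$ ($v{\left(J,V \right)} = - \frac{223 + V}{9} = - \frac{223}{9} - \frac{V}{9}$)
$v{\left(l,-518 \right)} + b{\left(-318,\frac{328}{-317} + \frac{86}{349} \right)} = \left(- \frac{223}{9} - - \frac{518}{9}\right) - 318 \left(\frac{328}{-317} + \frac{86}{349}\right) = \left(- \frac{223}{9} + \frac{518}{9}\right) - 318 \left(328 \left(- \frac{1}{317}\right) + 86 \cdot \frac{1}{349}\right) = \frac{295}{9} - 318 \left(- \frac{328}{317} + \frac{86}{349}\right) = \frac{295}{9} - - \frac{27732780}{110633} = \frac{295}{9} + \frac{27732780}{110633} = \frac{282231755}{995697}$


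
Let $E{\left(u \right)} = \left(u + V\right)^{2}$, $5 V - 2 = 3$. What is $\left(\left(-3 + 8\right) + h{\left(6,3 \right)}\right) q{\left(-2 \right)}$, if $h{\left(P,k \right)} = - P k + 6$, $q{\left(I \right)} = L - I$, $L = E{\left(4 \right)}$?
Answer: $-189$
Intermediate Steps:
$V = 1$ ($V = \frac{2}{5} + \frac{1}{5} \cdot 3 = \frac{2}{5} + \frac{3}{5} = 1$)
$E{\left(u \right)} = \left(1 + u\right)^{2}$ ($E{\left(u \right)} = \left(u + 1\right)^{2} = \left(1 + u\right)^{2}$)
$L = 25$ ($L = \left(1 + 4\right)^{2} = 5^{2} = 25$)
$q{\left(I \right)} = 25 - I$
$h{\left(P,k \right)} = 6 - P k$ ($h{\left(P,k \right)} = - P k + 6 = 6 - P k$)
$\left(\left(-3 + 8\right) + h{\left(6,3 \right)}\right) q{\left(-2 \right)} = \left(\left(-3 + 8\right) + \left(6 - 6 \cdot 3\right)\right) \left(25 - -2\right) = \left(5 + \left(6 - 18\right)\right) \left(25 + 2\right) = \left(5 - 12\right) 27 = \left(-7\right) 27 = -189$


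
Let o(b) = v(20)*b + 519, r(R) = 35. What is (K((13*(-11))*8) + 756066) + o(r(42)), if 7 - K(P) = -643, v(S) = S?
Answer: 757935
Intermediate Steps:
K(P) = 650 (K(P) = 7 - 1*(-643) = 7 + 643 = 650)
o(b) = 519 + 20*b (o(b) = 20*b + 519 = 519 + 20*b)
(K((13*(-11))*8) + 756066) + o(r(42)) = (650 + 756066) + (519 + 20*35) = 756716 + (519 + 700) = 756716 + 1219 = 757935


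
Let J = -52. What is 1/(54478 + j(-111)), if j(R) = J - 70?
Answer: 1/54356 ≈ 1.8397e-5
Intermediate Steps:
j(R) = -122 (j(R) = -52 - 70 = -122)
1/(54478 + j(-111)) = 1/(54478 - 122) = 1/54356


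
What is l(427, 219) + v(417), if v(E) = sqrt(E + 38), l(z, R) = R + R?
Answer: 438 + sqrt(455) ≈ 459.33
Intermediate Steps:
l(z, R) = 2*R
v(E) = sqrt(38 + E)
l(427, 219) + v(417) = 2*219 + sqrt(38 + 417) = 438 + sqrt(455)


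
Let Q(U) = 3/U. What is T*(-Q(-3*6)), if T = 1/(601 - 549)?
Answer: 1/312 ≈ 0.0032051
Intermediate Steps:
T = 1/52 ≈ 0.019231
T*(-Q(-3*6)) = (-3/((-3*6)))/52 = (-3/(-18))/52 = (-3*(-1)/18)/52 = (-1*(-⅙))/52 = (1/52)*(⅙) = 1/312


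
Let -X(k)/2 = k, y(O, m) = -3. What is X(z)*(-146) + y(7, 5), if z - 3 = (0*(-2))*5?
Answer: 873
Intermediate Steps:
z = 3 (z = 3 + (0*(-2))*5 = 3 + 0*5 = 3 + 0 = 3)
X(k) = -2*k
X(z)*(-146) + y(7, 5) = -2*3*(-146) - 3 = -6*(-146) - 3 = 876 - 3 = 873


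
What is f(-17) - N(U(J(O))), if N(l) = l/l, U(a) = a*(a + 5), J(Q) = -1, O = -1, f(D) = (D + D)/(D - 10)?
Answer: 7/27 ≈ 0.25926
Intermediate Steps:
f(D) = 2*D/(-10 + D) (f(D) = (2*D)/(-10 + D) = 2*D/(-10 + D))
U(a) = a*(5 + a)
N(l) = 1
f(-17) - N(U(J(O))) = 2*(-17)/(-10 - 17) - 1*1 = 2*(-17)/(-27) - 1 = 2*(-17)*(-1/27) - 1 = 34/27 - 1 = 7/27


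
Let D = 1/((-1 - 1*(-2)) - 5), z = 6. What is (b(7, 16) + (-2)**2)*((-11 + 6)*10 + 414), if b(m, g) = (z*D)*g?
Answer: -7280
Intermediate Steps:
D = -1/4 (D = 1/((-1 + 2) - 5) = 1/(1 - 5) = 1/(-4) = -1/4 ≈ -0.25000)
b(m, g) = -3*g/2 (b(m, g) = (6*(-1/4))*g = -3*g/2)
(b(7, 16) + (-2)**2)*((-11 + 6)*10 + 414) = (-3/2*16 + (-2)**2)*((-11 + 6)*10 + 414) = (-24 + 4)*(-5*10 + 414) = -20*(-50 + 414) = -20*364 = -7280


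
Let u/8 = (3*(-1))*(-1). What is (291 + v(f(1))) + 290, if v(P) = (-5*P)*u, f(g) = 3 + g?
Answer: 101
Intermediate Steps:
u = 24 (u = 8*((3*(-1))*(-1)) = 8*(-3*(-1)) = 8*3 = 24)
v(P) = -120*P (v(P) = -5*P*24 = -120*P)
(291 + v(f(1))) + 290 = (291 - 120*(3 + 1)) + 290 = (291 - 120*4) + 290 = (291 - 480) + 290 = -189 + 290 = 101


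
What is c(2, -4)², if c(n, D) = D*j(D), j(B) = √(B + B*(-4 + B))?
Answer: 448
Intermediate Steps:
c(n, D) = D*√(D*(-3 + D))
c(2, -4)² = (-4*2*√7)² = (-8*√7)² = 448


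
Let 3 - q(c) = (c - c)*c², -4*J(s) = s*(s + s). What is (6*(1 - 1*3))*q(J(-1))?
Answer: -36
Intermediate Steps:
J(s) = -s²/2 (J(s) = -s*(s + s)/4 = -s*2*s/4 = -s²/2)
q(c) = 3 (q(c) = 3 - (c - c)*c² = 3 - 0*c² = 3 - 1*0 = 3 + 0 = 3)
(6*(1 - 1*3))*q(J(-1)) = (6*(1 - 1*3))*3 = (6*(1 - 3))*3 = (6*(-2))*3 = -12*3 = -36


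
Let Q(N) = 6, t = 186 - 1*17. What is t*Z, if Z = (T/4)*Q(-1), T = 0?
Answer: 0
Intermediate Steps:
t = 169 (t = 186 - 17 = 169)
Z = 0 (Z = (0/4)*6 = (0*(¼))*6 = 0*6 = 0)
t*Z = 169*0 = 0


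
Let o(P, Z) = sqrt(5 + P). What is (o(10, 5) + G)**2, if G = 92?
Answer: (92 + sqrt(15))**2 ≈ 9191.6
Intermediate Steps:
(o(10, 5) + G)**2 = (sqrt(5 + 10) + 92)**2 = (sqrt(15) + 92)**2 = (92 + sqrt(15))**2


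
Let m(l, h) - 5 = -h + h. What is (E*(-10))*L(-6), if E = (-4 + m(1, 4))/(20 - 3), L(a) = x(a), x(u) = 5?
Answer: -50/17 ≈ -2.9412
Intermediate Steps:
L(a) = 5
m(l, h) = 5 (m(l, h) = 5 + (-h + h) = 5 + 0 = 5)
E = 1/17 (E = (-4 + 5)/(20 - 3) = 1/17 ≈ 0.058824)
(E*(-10))*L(-6) = ((1/17)*(-10))*5 = -10/17*5 = -50/17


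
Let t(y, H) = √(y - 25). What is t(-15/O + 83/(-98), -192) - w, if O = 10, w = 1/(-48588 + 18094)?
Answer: 1/30494 + 2*I*√335/7 ≈ 3.2793e-5 + 5.2294*I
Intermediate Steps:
w = -1/30494 (w = 1/(-30494) = -1/30494 ≈ -3.2793e-5)
t(y, H) = √(-25 + y)
t(-15/O + 83/(-98), -192) - w = √(-25 + (-15/10 + 83/(-98))) - 1*(-1/30494) = √(-25 + (-15*⅒ + 83*(-1/98))) + 1/30494 = √(-25 + (-3/2 - 83/98)) + 1/30494 = √(-25 - 115/49) + 1/30494 = √(-1340/49) + 1/30494 = 2*I*√335/7 + 1/30494 = 1/30494 + 2*I*√335/7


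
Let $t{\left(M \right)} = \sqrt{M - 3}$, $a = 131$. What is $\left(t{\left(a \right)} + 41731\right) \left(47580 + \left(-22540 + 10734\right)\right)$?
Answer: $1492884794 + 286192 \sqrt{2} \approx 1.4933 \cdot 10^{9}$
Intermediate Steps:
$t{\left(M \right)} = \sqrt{-3 + M}$
$\left(t{\left(a \right)} + 41731\right) \left(47580 + \left(-22540 + 10734\right)\right) = \left(\sqrt{-3 + 131} + 41731\right) \left(47580 + \left(-22540 + 10734\right)\right) = \left(\sqrt{128} + 41731\right) \left(47580 - 11806\right) = \left(8 \sqrt{2} + 41731\right) 35774 = \left(41731 + 8 \sqrt{2}\right) 35774 = 1492884794 + 286192 \sqrt{2}$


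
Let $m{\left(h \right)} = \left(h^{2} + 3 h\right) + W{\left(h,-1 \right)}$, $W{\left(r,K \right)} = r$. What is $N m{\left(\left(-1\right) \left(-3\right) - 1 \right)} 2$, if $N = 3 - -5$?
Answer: $192$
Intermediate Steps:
$N = 8$ ($N = 3 + 5 = 8$)
$m{\left(h \right)} = h^{2} + 4 h$ ($m{\left(h \right)} = \left(h^{2} + 3 h\right) + h = h^{2} + 4 h$)
$N m{\left(\left(-1\right) \left(-3\right) - 1 \right)} 2 = 8 \left(\left(-1\right) \left(-3\right) - 1\right) \left(4 - -2\right) 2 = 8 \left(3 - 1\right) \left(4 + \left(3 - 1\right)\right) 2 = 8 \cdot 2 \left(4 + 2\right) 2 = 8 \cdot 2 \cdot 6 \cdot 2 = 8 \cdot 12 \cdot 2 = 96 \cdot 2 = 192$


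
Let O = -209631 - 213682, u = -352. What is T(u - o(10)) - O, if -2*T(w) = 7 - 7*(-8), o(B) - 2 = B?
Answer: 846563/2 ≈ 4.2328e+5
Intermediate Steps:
o(B) = 2 + B
O = -423313
T(w) = -63/2 (T(w) = -(7 - 7*(-8))/2 = -(7 + 56)/2 = -1/2*63 = -63/2)
T(u - o(10)) - O = -63/2 - 1*(-423313) = -63/2 + 423313 = 846563/2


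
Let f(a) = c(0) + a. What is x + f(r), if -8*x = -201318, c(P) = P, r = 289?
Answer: 101815/4 ≈ 25454.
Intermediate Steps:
f(a) = a (f(a) = 0 + a = a)
x = 100659/4 (x = -⅛*(-201318) = 100659/4 ≈ 25165.)
x + f(r) = 100659/4 + 289 = 101815/4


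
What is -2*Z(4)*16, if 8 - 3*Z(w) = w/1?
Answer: -128/3 ≈ -42.667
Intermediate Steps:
Z(w) = 8/3 - w/3 (Z(w) = 8/3 - w/(3*1) = 8/3 - w/3)
-2*Z(4)*16 = -2*(8/3 - 1/3*4)*16 = -2*(8/3 - 4/3)*16 = -2*4/3*16 = -8/3*16 = -128/3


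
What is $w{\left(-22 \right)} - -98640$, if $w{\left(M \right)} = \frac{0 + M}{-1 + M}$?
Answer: $\frac{2268742}{23} \approx 98641.0$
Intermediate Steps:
$w{\left(M \right)} = \frac{M}{-1 + M}$
$w{\left(-22 \right)} - -98640 = - \frac{22}{-1 - 22} - -98640 = - \frac{22}{-23} + 98640 = \left(-22\right) \left(- \frac{1}{23}\right) + 98640 = \frac{22}{23} + 98640 = \frac{2268742}{23}$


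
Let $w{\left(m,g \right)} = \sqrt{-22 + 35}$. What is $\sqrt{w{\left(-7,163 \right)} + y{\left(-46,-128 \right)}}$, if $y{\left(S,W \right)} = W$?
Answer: $\sqrt{-128 + \sqrt{13}} \approx 11.153 i$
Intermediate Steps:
$w{\left(m,g \right)} = \sqrt{13}$
$\sqrt{w{\left(-7,163 \right)} + y{\left(-46,-128 \right)}} = \sqrt{\sqrt{13} - 128} = \sqrt{-128 + \sqrt{13}}$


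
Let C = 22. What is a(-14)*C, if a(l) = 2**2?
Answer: 88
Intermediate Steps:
a(l) = 4
a(-14)*C = 4*22 = 88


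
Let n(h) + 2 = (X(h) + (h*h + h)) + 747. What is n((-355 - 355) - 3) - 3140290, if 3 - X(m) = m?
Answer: -2631173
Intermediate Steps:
X(m) = 3 - m
n(h) = 748 + h**2 (n(h) = -2 + (((3 - h) + (h*h + h)) + 747) = -2 + (((3 - h) + (h**2 + h)) + 747) = -2 + (((3 - h) + (h + h**2)) + 747) = -2 + ((3 + h**2) + 747) = -2 + (750 + h**2) = 748 + h**2)
n((-355 - 355) - 3) - 3140290 = (748 + ((-355 - 355) - 3)**2) - 3140290 = (748 + (-710 - 3)**2) - 3140290 = (748 + (-713)**2) - 3140290 = (748 + 508369) - 3140290 = 509117 - 3140290 = -2631173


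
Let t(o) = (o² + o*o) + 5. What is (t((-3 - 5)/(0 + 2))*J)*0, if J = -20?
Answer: 0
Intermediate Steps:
t(o) = 5 + 2*o² (t(o) = (o² + o²) + 5 = 2*o² + 5 = 5 + 2*o²)
(t((-3 - 5)/(0 + 2))*J)*0 = ((5 + 2*((-3 - 5)/(0 + 2))²)*(-20))*0 = ((5 + 2*(-8/2)²)*(-20))*0 = ((5 + 2*(-8*½)²)*(-20))*0 = ((5 + 2*(-4)²)*(-20))*0 = ((5 + 2*16)*(-20))*0 = ((5 + 32)*(-20))*0 = (37*(-20))*0 = -740*0 = 0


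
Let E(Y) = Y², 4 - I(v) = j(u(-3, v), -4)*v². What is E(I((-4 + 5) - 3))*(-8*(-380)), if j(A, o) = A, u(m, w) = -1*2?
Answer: 437760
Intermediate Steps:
u(m, w) = -2
I(v) = 4 + 2*v² (I(v) = 4 - (-2)*v² = 4 + 2*v²)
E(I((-4 + 5) - 3))*(-8*(-380)) = (4 + 2*((-4 + 5) - 3)²)²*(-8*(-380)) = (4 + 2*(1 - 3)²)²*3040 = (4 + 2*(-2)²)²*3040 = (4 + 2*4)²*3040 = (4 + 8)²*3040 = 12²*3040 = 144*3040 = 437760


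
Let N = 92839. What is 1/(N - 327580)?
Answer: -1/234741 ≈ -4.2600e-6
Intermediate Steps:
1/(N - 327580) = 1/(92839 - 327580) = 1/(-234741) = -1/234741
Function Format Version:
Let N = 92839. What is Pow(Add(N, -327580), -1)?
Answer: Rational(-1, 234741) ≈ -4.2600e-6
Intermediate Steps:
Pow(Add(N, -327580), -1) = Pow(Add(92839, -327580), -1) = Pow(-234741, -1) = Rational(-1, 234741)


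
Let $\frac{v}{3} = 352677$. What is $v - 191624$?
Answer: $866407$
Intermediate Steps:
$v = 1058031$ ($v = 3 \cdot 352677 = 1058031$)
$v - 191624 = 1058031 - 191624 = 866407$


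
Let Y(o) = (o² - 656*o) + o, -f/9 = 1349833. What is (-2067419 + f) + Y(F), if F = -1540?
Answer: -10835616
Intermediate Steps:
f = -12148497 (f = -9*1349833 = -12148497)
Y(o) = o² - 655*o
(-2067419 + f) + Y(F) = (-2067419 - 12148497) - 1540*(-655 - 1540) = -14215916 - 1540*(-2195) = -14215916 + 3380300 = -10835616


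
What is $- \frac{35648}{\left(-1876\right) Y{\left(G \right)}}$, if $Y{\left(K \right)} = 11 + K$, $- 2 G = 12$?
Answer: $\frac{8912}{2345} \approx 3.8004$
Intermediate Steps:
$G = -6$ ($G = \left(- \frac{1}{2}\right) 12 = -6$)
$- \frac{35648}{\left(-1876\right) Y{\left(G \right)}} = - \frac{35648}{\left(-1876\right) \left(11 - 6\right)} = - \frac{35648}{\left(-1876\right) 5} = - \frac{35648}{-9380} = \left(-35648\right) \left(- \frac{1}{9380}\right) = \frac{8912}{2345}$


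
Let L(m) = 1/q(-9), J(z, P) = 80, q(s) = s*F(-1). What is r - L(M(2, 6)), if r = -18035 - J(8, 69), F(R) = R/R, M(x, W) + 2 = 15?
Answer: -163034/9 ≈ -18115.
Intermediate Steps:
M(x, W) = 13 (M(x, W) = -2 + 15 = 13)
F(R) = 1
q(s) = s (q(s) = s*1 = s)
L(m) = -1/9 (L(m) = 1/(-9) = -1/9)
r = -18115 (r = -18035 - 1*80 = -18035 - 80 = -18115)
r - L(M(2, 6)) = -18115 - 1*(-1/9) = -18115 + 1/9 = -163034/9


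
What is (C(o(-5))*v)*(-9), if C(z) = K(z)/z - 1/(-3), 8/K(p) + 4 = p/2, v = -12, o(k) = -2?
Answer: 612/5 ≈ 122.40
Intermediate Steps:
K(p) = 8/(-4 + p/2)
C(z) = ⅓ + 16/(z*(-8 + z)) (C(z) = (16/(-8 + z))/z - 1/(-3) = 16/(z*(-8 + z)) - 1*(-⅓) = 16/(z*(-8 + z)) + ⅓ = ⅓ + 16/(z*(-8 + z)))
(C(o(-5))*v)*(-9) = (((⅓)*(48 - 2*(-8 - 2))/(-2*(-8 - 2)))*(-12))*(-9) = (((⅓)*(-½)*(48 - 2*(-10))/(-10))*(-12))*(-9) = (((⅓)*(-½)*(-⅒)*(48 + 20))*(-12))*(-9) = (((⅓)*(-½)*(-⅒)*68)*(-12))*(-9) = ((17/15)*(-12))*(-9) = -68/5*(-9) = 612/5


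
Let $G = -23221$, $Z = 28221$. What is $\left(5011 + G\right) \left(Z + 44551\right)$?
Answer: $-1325178120$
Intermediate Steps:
$\left(5011 + G\right) \left(Z + 44551\right) = \left(5011 - 23221\right) \left(28221 + 44551\right) = \left(-18210\right) 72772 = -1325178120$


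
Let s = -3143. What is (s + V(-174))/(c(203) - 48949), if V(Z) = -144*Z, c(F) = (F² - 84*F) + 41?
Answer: -21913/24751 ≈ -0.88534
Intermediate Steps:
c(F) = 41 + F² - 84*F
(s + V(-174))/(c(203) - 48949) = (-3143 - 144*(-174))/((41 + 203² - 84*203) - 48949) = (-3143 + 25056)/((41 + 41209 - 17052) - 48949) = 21913/(24198 - 48949) = 21913/(-24751) = 21913*(-1/24751) = -21913/24751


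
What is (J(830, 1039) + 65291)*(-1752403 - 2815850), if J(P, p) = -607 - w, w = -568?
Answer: -298087644756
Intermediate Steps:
J(P, p) = -39 (J(P, p) = -607 - 1*(-568) = -607 + 568 = -39)
(J(830, 1039) + 65291)*(-1752403 - 2815850) = (-39 + 65291)*(-1752403 - 2815850) = 65252*(-4568253) = -298087644756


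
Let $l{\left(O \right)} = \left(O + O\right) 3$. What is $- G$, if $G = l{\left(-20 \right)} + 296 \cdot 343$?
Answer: $-101408$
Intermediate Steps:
$l{\left(O \right)} = 6 O$ ($l{\left(O \right)} = 2 O 3 = 6 O$)
$G = 101408$ ($G = 6 \left(-20\right) + 296 \cdot 343 = -120 + 101528 = 101408$)
$- G = \left(-1\right) 101408 = -101408$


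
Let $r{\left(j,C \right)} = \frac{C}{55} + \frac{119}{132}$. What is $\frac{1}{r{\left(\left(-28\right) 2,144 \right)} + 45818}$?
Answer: $\frac{660}{30242203} \approx 2.1824 \cdot 10^{-5}$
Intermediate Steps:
$r{\left(j,C \right)} = \frac{119}{132} + \frac{C}{55}$ ($r{\left(j,C \right)} = C \frac{1}{55} + 119 \cdot \frac{1}{132} = \frac{C}{55} + \frac{119}{132} = \frac{119}{132} + \frac{C}{55}$)
$\frac{1}{r{\left(\left(-28\right) 2,144 \right)} + 45818} = \frac{1}{\left(\frac{119}{132} + \frac{1}{55} \cdot 144\right) + 45818} = \frac{1}{\left(\frac{119}{132} + \frac{144}{55}\right) + 45818} = \frac{1}{\frac{2323}{660} + 45818} = \frac{1}{\frac{30242203}{660}} = \frac{660}{30242203}$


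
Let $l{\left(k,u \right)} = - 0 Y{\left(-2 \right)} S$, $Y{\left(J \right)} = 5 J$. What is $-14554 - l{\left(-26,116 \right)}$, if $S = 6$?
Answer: $-14554$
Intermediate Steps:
$l{\left(k,u \right)} = 0$ ($l{\left(k,u \right)} = - 0 \cdot 5 \left(-2\right) 6 = - 0 \left(-10\right) 6 = - 0 \cdot 6 = \left(-1\right) 0 = 0$)
$-14554 - l{\left(-26,116 \right)} = -14554 - 0 = -14554 + 0 = -14554$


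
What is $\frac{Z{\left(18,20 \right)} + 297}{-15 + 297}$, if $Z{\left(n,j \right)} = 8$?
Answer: $\frac{305}{282} \approx 1.0816$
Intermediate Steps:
$\frac{Z{\left(18,20 \right)} + 297}{-15 + 297} = \frac{8 + 297}{-15 + 297} = \frac{305}{282}$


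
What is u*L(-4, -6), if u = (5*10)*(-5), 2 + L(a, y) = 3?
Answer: -250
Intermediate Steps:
L(a, y) = 1 (L(a, y) = -2 + 3 = 1)
u = -250 (u = 50*(-5) = -250)
u*L(-4, -6) = -250*1 = -250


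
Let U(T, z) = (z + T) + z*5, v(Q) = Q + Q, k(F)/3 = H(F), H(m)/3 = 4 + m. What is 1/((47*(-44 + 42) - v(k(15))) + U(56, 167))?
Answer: 1/622 ≈ 0.0016077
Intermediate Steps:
H(m) = 12 + 3*m (H(m) = 3*(4 + m) = 12 + 3*m)
k(F) = 36 + 9*F (k(F) = 3*(12 + 3*F) = 36 + 9*F)
v(Q) = 2*Q
U(T, z) = T + 6*z (U(T, z) = (T + z) + 5*z = T + 6*z)
1/((47*(-44 + 42) - v(k(15))) + U(56, 167)) = 1/((47*(-44 + 42) - 2*(36 + 9*15)) + (56 + 6*167)) = 1/((47*(-2) - 2*(36 + 135)) + (56 + 1002)) = 1/((-94 - 2*171) + 1058) = 1/((-94 - 1*342) + 1058) = 1/((-94 - 342) + 1058) = 1/(-436 + 1058) = 1/622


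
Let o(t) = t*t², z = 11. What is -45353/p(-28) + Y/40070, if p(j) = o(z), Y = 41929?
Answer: -160135201/4848470 ≈ -33.028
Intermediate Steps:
o(t) = t³
p(j) = 1331 (p(j) = 11³ = 1331)
-45353/p(-28) + Y/40070 = -45353/1331 + 41929/40070 = -45353*1/1331 + 41929*(1/40070) = -4123/121 + 41929/40070 = -160135201/4848470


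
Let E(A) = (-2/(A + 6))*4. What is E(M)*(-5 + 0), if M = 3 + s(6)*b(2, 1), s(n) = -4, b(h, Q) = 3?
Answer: -40/3 ≈ -13.333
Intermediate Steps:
M = -9 (M = 3 - 4*3 = 3 - 12 = -9)
E(A) = -8/(6 + A) (E(A) = (-2/(6 + A))*4 = -2/(6 + A)*4 = -8/(6 + A))
E(M)*(-5 + 0) = (-8/(6 - 9))*(-5 + 0) = -8/(-3)*(-5) = -8*(-1/3)*(-5) = (8/3)*(-5) = -40/3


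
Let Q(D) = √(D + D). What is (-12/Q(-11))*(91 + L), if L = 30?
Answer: 66*I*√22 ≈ 309.57*I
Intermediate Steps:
Q(D) = √2*√D (Q(D) = √(2*D) = √2*√D)
(-12/Q(-11))*(91 + L) = (-12*(-I*√22/22))*(91 + 30) = -12*(-I*√22/22)*121 = -(-6)*I*√22/11*121 = (6*I*√22/11)*121 = 66*I*√22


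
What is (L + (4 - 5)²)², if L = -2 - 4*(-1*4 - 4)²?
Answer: 66049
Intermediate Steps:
L = -258 (L = -2 - 4*(-4 - 4)² = -2 - 4*(-8)² = -2 - 4*64 = -2 - 256 = -258)
(L + (4 - 5)²)² = (-258 + (4 - 5)²)² = (-258 + (-1)²)² = (-258 + 1)² = (-257)² = 66049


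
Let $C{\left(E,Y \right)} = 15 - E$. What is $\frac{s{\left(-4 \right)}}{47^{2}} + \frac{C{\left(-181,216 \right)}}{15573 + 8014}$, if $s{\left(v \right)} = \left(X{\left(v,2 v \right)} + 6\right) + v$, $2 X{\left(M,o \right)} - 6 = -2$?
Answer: $\frac{527312}{52103683} \approx 0.01012$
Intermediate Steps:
$X{\left(M,o \right)} = 2$ ($X{\left(M,o \right)} = 3 + \frac{1}{2} \left(-2\right) = 3 - 1 = 2$)
$s{\left(v \right)} = 8 + v$ ($s{\left(v \right)} = \left(2 + 6\right) + v = 8 + v$)
$\frac{s{\left(-4 \right)}}{47^{2}} + \frac{C{\left(-181,216 \right)}}{15573 + 8014} = \frac{8 - 4}{47^{2}} + \frac{15 - -181}{15573 + 8014} = \frac{4}{2209} + \frac{15 + 181}{23587} = 4 \cdot \frac{1}{2209} + 196 \cdot \frac{1}{23587} = \frac{4}{2209} + \frac{196}{23587} = \frac{527312}{52103683}$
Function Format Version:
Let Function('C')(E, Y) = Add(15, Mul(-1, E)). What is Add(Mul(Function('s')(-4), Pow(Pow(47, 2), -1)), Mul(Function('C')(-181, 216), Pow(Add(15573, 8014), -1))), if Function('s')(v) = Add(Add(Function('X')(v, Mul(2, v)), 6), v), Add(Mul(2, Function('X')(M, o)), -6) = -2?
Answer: Rational(527312, 52103683) ≈ 0.010120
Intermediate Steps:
Function('X')(M, o) = 2 (Function('X')(M, o) = Add(3, Mul(Rational(1, 2), -2)) = Add(3, -1) = 2)
Function('s')(v) = Add(8, v) (Function('s')(v) = Add(Add(2, 6), v) = Add(8, v))
Add(Mul(Function('s')(-4), Pow(Pow(47, 2), -1)), Mul(Function('C')(-181, 216), Pow(Add(15573, 8014), -1))) = Add(Mul(Add(8, -4), Pow(Pow(47, 2), -1)), Mul(Add(15, Mul(-1, -181)), Pow(Add(15573, 8014), -1))) = Add(Mul(4, Pow(2209, -1)), Mul(Add(15, 181), Pow(23587, -1))) = Add(Mul(4, Rational(1, 2209)), Mul(196, Rational(1, 23587))) = Add(Rational(4, 2209), Rational(196, 23587)) = Rational(527312, 52103683)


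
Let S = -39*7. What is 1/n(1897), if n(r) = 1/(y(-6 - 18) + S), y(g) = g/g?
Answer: -272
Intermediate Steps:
y(g) = 1
S = -273
n(r) = -1/272 (n(r) = 1/(1 - 273) = 1/(-272) = -1/272)
1/n(1897) = 1/(-1/272) = -272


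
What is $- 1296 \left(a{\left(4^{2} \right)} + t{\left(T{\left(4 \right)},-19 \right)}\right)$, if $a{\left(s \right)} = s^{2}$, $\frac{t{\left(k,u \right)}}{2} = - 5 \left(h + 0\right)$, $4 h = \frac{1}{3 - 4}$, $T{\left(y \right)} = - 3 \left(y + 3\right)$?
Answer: $-335016$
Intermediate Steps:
$T{\left(y \right)} = -9 - 3 y$ ($T{\left(y \right)} = - 3 \left(3 + y\right) = -9 - 3 y$)
$h = - \frac{1}{4}$ ($h = \frac{1}{4 \left(3 - 4\right)} = \frac{1}{4 \left(-1\right)} = \frac{1}{4} \left(-1\right) = - \frac{1}{4} \approx -0.25$)
$t{\left(k,u \right)} = \frac{5}{2}$ ($t{\left(k,u \right)} = 2 \left(- 5 \left(- \frac{1}{4} + 0\right)\right) = 2 \left(\left(-5\right) \left(- \frac{1}{4}\right)\right) = 2 \cdot \frac{5}{4} = \frac{5}{2}$)
$- 1296 \left(a{\left(4^{2} \right)} + t{\left(T{\left(4 \right)},-19 \right)}\right) = - 1296 \left(\left(4^{2}\right)^{2} + \frac{5}{2}\right) = - 1296 \left(16^{2} + \frac{5}{2}\right) = - 1296 \left(256 + \frac{5}{2}\right) = \left(-1296\right) \frac{517}{2} = -335016$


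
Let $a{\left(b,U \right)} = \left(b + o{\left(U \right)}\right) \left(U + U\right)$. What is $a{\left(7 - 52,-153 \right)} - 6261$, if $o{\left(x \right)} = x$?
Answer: $54327$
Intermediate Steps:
$a{\left(b,U \right)} = 2 U \left(U + b\right)$ ($a{\left(b,U \right)} = \left(b + U\right) \left(U + U\right) = \left(U + b\right) 2 U = 2 U \left(U + b\right)$)
$a{\left(7 - 52,-153 \right)} - 6261 = 2 \left(-153\right) \left(-153 + \left(7 - 52\right)\right) - 6261 = 2 \left(-153\right) \left(-153 - 45\right) - 6261 = 2 \left(-153\right) \left(-198\right) - 6261 = 60588 - 6261 = 54327$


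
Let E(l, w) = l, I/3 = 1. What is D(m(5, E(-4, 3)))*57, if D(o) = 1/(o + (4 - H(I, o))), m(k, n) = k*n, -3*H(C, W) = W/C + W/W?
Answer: -513/161 ≈ -3.1863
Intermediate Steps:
I = 3 (I = 3*1 = 3)
H(C, W) = -⅓ - W/(3*C) (H(C, W) = -(W/C + W/W)/3 = -(W/C + 1)/3 = -(1 + W/C)/3 = -⅓ - W/(3*C))
D(o) = 1/(13/3 + 10*o/9) (D(o) = 1/(o + (4 - (-1*3 - o)/(3*3))) = 1/(o + (4 - (-3 - o)/(3*3))) = 1/(o + (4 - (-⅓ - o/9))) = 1/(o + (4 + (⅓ + o/9))) = 1/(o + (13/3 + o/9)) = 1/(13/3 + 10*o/9))
D(m(5, E(-4, 3)))*57 = (9/(39 + 10*(5*(-4))))*57 = (9/(39 + 10*(-20)))*57 = (9/(39 - 200))*57 = (9/(-161))*57 = (9*(-1/161))*57 = -9/161*57 = -513/161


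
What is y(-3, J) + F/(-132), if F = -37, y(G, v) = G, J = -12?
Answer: -359/132 ≈ -2.7197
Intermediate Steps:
y(-3, J) + F/(-132) = -3 - 37/(-132) = -3 - 37*(-1/132) = -3 + 37/132 = -359/132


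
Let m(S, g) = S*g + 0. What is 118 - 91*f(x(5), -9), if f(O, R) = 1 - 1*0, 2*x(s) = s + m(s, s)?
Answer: 27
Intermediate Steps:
m(S, g) = S*g
x(s) = s/2 + s²/2 (x(s) = (s + s*s)/2 = (s + s²)/2 = s/2 + s²/2)
f(O, R) = 1 (f(O, R) = 1 + 0 = 1)
118 - 91*f(x(5), -9) = 118 - 91*1 = 118 - 91 = 27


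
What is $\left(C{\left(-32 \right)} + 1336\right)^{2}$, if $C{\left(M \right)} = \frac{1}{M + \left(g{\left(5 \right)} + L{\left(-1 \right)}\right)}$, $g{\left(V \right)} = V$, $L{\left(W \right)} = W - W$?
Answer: $\frac{1301117041}{729} \approx 1.7848 \cdot 10^{6}$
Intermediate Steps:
$L{\left(W \right)} = 0$
$C{\left(M \right)} = \frac{1}{5 + M}$ ($C{\left(M \right)} = \frac{1}{M + \left(5 + 0\right)} = \frac{1}{M + 5} = \frac{1}{5 + M}$)
$\left(C{\left(-32 \right)} + 1336\right)^{2} = \left(\frac{1}{5 - 32} + 1336\right)^{2} = \left(\frac{1}{-27} + 1336\right)^{2} = \left(- \frac{1}{27} + 1336\right)^{2} = \left(\frac{36071}{27}\right)^{2} = \frac{1301117041}{729}$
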